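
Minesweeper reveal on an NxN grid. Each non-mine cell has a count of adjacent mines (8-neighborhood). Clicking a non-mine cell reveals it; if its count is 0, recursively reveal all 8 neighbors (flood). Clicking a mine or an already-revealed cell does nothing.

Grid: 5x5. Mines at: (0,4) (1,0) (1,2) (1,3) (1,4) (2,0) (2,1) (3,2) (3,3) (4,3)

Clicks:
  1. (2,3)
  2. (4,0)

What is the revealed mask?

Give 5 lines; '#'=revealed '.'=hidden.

Answer: .....
.....
...#.
##...
##...

Derivation:
Click 1 (2,3) count=5: revealed 1 new [(2,3)] -> total=1
Click 2 (4,0) count=0: revealed 4 new [(3,0) (3,1) (4,0) (4,1)] -> total=5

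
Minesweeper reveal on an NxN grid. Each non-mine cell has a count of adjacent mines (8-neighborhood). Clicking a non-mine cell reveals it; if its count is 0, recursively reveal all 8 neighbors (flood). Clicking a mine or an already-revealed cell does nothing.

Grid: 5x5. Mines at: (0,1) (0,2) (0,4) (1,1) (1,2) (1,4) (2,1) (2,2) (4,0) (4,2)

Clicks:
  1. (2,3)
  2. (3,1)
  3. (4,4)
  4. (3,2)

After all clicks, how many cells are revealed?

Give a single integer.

Click 1 (2,3) count=3: revealed 1 new [(2,3)] -> total=1
Click 2 (3,1) count=4: revealed 1 new [(3,1)] -> total=2
Click 3 (4,4) count=0: revealed 5 new [(2,4) (3,3) (3,4) (4,3) (4,4)] -> total=7
Click 4 (3,2) count=3: revealed 1 new [(3,2)] -> total=8

Answer: 8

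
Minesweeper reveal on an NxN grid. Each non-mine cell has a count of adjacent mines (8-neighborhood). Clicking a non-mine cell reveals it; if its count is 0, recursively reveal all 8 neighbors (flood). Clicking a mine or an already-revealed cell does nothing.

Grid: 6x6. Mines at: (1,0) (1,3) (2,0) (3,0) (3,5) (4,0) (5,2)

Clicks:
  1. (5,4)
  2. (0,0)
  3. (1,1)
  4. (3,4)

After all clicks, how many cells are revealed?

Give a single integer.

Answer: 9

Derivation:
Click 1 (5,4) count=0: revealed 6 new [(4,3) (4,4) (4,5) (5,3) (5,4) (5,5)] -> total=6
Click 2 (0,0) count=1: revealed 1 new [(0,0)] -> total=7
Click 3 (1,1) count=2: revealed 1 new [(1,1)] -> total=8
Click 4 (3,4) count=1: revealed 1 new [(3,4)] -> total=9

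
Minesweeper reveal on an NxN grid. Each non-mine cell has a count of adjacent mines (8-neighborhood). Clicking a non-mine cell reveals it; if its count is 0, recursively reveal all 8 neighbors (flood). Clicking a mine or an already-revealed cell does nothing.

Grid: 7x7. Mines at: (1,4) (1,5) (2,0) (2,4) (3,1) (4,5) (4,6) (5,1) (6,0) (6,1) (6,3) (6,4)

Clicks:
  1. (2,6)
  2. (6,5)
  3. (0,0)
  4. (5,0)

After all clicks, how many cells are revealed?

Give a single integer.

Click 1 (2,6) count=1: revealed 1 new [(2,6)] -> total=1
Click 2 (6,5) count=1: revealed 1 new [(6,5)] -> total=2
Click 3 (0,0) count=0: revealed 11 new [(0,0) (0,1) (0,2) (0,3) (1,0) (1,1) (1,2) (1,3) (2,1) (2,2) (2,3)] -> total=13
Click 4 (5,0) count=3: revealed 1 new [(5,0)] -> total=14

Answer: 14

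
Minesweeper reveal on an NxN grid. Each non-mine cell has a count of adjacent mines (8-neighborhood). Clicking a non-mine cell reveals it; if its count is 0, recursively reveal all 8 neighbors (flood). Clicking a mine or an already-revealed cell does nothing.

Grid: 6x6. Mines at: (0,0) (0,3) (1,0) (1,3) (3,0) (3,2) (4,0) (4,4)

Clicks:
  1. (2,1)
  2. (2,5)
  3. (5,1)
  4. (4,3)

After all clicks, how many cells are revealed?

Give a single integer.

Click 1 (2,1) count=3: revealed 1 new [(2,1)] -> total=1
Click 2 (2,5) count=0: revealed 8 new [(0,4) (0,5) (1,4) (1,5) (2,4) (2,5) (3,4) (3,5)] -> total=9
Click 3 (5,1) count=1: revealed 1 new [(5,1)] -> total=10
Click 4 (4,3) count=2: revealed 1 new [(4,3)] -> total=11

Answer: 11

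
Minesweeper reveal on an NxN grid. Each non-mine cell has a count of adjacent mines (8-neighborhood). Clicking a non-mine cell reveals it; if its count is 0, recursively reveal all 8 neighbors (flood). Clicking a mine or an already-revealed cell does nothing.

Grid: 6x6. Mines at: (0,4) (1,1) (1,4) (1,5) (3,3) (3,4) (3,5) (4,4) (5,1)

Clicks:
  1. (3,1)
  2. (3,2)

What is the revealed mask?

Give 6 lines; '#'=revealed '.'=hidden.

Answer: ......
......
###...
###...
###...
......

Derivation:
Click 1 (3,1) count=0: revealed 9 new [(2,0) (2,1) (2,2) (3,0) (3,1) (3,2) (4,0) (4,1) (4,2)] -> total=9
Click 2 (3,2) count=1: revealed 0 new [(none)] -> total=9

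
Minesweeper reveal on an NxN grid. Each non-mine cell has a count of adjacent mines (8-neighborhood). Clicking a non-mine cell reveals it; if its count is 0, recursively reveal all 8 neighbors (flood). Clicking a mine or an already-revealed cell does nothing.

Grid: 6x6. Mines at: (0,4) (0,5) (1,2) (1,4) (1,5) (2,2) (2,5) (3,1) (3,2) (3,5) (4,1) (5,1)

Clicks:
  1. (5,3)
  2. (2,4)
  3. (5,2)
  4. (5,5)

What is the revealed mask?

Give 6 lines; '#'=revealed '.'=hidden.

Answer: ......
......
....#.
......
..####
..####

Derivation:
Click 1 (5,3) count=0: revealed 8 new [(4,2) (4,3) (4,4) (4,5) (5,2) (5,3) (5,4) (5,5)] -> total=8
Click 2 (2,4) count=4: revealed 1 new [(2,4)] -> total=9
Click 3 (5,2) count=2: revealed 0 new [(none)] -> total=9
Click 4 (5,5) count=0: revealed 0 new [(none)] -> total=9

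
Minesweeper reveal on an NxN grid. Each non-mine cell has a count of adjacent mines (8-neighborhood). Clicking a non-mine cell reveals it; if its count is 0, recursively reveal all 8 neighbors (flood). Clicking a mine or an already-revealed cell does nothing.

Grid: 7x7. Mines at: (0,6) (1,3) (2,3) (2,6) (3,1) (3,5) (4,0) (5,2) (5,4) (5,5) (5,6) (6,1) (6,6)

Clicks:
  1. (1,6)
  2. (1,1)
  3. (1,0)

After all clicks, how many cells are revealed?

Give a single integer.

Click 1 (1,6) count=2: revealed 1 new [(1,6)] -> total=1
Click 2 (1,1) count=0: revealed 9 new [(0,0) (0,1) (0,2) (1,0) (1,1) (1,2) (2,0) (2,1) (2,2)] -> total=10
Click 3 (1,0) count=0: revealed 0 new [(none)] -> total=10

Answer: 10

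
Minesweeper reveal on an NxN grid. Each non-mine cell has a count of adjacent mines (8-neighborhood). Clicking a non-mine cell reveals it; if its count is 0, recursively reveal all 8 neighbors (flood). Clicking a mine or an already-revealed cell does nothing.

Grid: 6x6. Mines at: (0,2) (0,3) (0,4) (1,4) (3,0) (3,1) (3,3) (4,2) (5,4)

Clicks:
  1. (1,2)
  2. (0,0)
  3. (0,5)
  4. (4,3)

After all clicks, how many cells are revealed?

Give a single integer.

Answer: 9

Derivation:
Click 1 (1,2) count=2: revealed 1 new [(1,2)] -> total=1
Click 2 (0,0) count=0: revealed 6 new [(0,0) (0,1) (1,0) (1,1) (2,0) (2,1)] -> total=7
Click 3 (0,5) count=2: revealed 1 new [(0,5)] -> total=8
Click 4 (4,3) count=3: revealed 1 new [(4,3)] -> total=9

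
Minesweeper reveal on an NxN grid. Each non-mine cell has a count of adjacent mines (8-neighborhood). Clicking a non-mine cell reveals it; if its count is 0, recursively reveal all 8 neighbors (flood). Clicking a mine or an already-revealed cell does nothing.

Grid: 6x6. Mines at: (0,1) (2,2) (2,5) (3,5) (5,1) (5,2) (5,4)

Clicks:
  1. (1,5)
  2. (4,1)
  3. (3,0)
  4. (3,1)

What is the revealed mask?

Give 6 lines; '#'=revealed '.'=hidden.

Answer: ......
##...#
##....
##....
##....
......

Derivation:
Click 1 (1,5) count=1: revealed 1 new [(1,5)] -> total=1
Click 2 (4,1) count=2: revealed 1 new [(4,1)] -> total=2
Click 3 (3,0) count=0: revealed 7 new [(1,0) (1,1) (2,0) (2,1) (3,0) (3,1) (4,0)] -> total=9
Click 4 (3,1) count=1: revealed 0 new [(none)] -> total=9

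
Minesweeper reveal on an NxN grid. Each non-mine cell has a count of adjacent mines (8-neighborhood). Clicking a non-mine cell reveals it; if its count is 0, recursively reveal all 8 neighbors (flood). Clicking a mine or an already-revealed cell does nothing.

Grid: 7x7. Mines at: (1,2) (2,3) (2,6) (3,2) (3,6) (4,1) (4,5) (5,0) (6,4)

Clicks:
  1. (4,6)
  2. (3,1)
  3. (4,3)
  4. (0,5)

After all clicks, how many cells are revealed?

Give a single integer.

Answer: 11

Derivation:
Click 1 (4,6) count=2: revealed 1 new [(4,6)] -> total=1
Click 2 (3,1) count=2: revealed 1 new [(3,1)] -> total=2
Click 3 (4,3) count=1: revealed 1 new [(4,3)] -> total=3
Click 4 (0,5) count=0: revealed 8 new [(0,3) (0,4) (0,5) (0,6) (1,3) (1,4) (1,5) (1,6)] -> total=11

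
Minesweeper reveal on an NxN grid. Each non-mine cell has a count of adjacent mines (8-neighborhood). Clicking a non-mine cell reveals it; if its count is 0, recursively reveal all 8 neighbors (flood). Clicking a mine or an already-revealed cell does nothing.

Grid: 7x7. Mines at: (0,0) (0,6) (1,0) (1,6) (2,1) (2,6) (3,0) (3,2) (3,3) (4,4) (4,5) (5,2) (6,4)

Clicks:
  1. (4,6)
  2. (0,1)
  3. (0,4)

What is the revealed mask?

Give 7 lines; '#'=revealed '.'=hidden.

Answer: .#####.
.#####.
..####.
.......
......#
.......
.......

Derivation:
Click 1 (4,6) count=1: revealed 1 new [(4,6)] -> total=1
Click 2 (0,1) count=2: revealed 1 new [(0,1)] -> total=2
Click 3 (0,4) count=0: revealed 13 new [(0,2) (0,3) (0,4) (0,5) (1,1) (1,2) (1,3) (1,4) (1,5) (2,2) (2,3) (2,4) (2,5)] -> total=15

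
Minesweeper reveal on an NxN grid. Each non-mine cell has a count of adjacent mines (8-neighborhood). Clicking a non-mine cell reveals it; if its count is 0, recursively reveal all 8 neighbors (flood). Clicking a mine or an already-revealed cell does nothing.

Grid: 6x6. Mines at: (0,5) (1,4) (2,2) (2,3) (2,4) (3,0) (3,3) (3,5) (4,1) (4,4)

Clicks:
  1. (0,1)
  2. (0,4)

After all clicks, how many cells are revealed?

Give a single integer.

Click 1 (0,1) count=0: revealed 10 new [(0,0) (0,1) (0,2) (0,3) (1,0) (1,1) (1,2) (1,3) (2,0) (2,1)] -> total=10
Click 2 (0,4) count=2: revealed 1 new [(0,4)] -> total=11

Answer: 11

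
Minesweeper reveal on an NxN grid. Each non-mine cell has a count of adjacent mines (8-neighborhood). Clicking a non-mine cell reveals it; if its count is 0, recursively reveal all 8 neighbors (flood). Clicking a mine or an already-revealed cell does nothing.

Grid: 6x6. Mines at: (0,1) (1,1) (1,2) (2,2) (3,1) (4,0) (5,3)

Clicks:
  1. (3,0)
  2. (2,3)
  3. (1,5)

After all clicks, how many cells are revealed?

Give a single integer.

Answer: 18

Derivation:
Click 1 (3,0) count=2: revealed 1 new [(3,0)] -> total=1
Click 2 (2,3) count=2: revealed 1 new [(2,3)] -> total=2
Click 3 (1,5) count=0: revealed 16 new [(0,3) (0,4) (0,5) (1,3) (1,4) (1,5) (2,4) (2,5) (3,3) (3,4) (3,5) (4,3) (4,4) (4,5) (5,4) (5,5)] -> total=18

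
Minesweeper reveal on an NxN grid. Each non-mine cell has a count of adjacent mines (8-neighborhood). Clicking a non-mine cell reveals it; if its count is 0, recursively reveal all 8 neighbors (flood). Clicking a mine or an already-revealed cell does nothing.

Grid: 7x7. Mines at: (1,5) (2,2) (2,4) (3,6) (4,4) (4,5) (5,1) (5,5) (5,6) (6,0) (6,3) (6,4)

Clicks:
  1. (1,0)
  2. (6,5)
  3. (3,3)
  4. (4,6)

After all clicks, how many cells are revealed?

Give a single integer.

Click 1 (1,0) count=0: revealed 16 new [(0,0) (0,1) (0,2) (0,3) (0,4) (1,0) (1,1) (1,2) (1,3) (1,4) (2,0) (2,1) (3,0) (3,1) (4,0) (4,1)] -> total=16
Click 2 (6,5) count=3: revealed 1 new [(6,5)] -> total=17
Click 3 (3,3) count=3: revealed 1 new [(3,3)] -> total=18
Click 4 (4,6) count=4: revealed 1 new [(4,6)] -> total=19

Answer: 19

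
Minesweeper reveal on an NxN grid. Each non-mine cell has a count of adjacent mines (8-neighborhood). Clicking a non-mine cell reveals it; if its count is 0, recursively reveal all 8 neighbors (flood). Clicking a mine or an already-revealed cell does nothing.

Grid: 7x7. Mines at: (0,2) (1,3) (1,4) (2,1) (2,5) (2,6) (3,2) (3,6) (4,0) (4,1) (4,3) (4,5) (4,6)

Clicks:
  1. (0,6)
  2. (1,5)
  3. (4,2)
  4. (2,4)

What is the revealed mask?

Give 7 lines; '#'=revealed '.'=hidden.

Click 1 (0,6) count=0: revealed 4 new [(0,5) (0,6) (1,5) (1,6)] -> total=4
Click 2 (1,5) count=3: revealed 0 new [(none)] -> total=4
Click 3 (4,2) count=3: revealed 1 new [(4,2)] -> total=5
Click 4 (2,4) count=3: revealed 1 new [(2,4)] -> total=6

Answer: .....##
.....##
....#..
.......
..#....
.......
.......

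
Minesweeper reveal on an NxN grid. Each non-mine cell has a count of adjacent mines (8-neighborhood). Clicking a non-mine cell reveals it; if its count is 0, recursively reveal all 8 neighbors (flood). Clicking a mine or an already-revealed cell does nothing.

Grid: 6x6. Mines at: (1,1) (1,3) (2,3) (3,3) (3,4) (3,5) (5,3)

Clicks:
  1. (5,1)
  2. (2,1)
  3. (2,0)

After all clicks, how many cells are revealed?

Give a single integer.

Click 1 (5,1) count=0: revealed 12 new [(2,0) (2,1) (2,2) (3,0) (3,1) (3,2) (4,0) (4,1) (4,2) (5,0) (5,1) (5,2)] -> total=12
Click 2 (2,1) count=1: revealed 0 new [(none)] -> total=12
Click 3 (2,0) count=1: revealed 0 new [(none)] -> total=12

Answer: 12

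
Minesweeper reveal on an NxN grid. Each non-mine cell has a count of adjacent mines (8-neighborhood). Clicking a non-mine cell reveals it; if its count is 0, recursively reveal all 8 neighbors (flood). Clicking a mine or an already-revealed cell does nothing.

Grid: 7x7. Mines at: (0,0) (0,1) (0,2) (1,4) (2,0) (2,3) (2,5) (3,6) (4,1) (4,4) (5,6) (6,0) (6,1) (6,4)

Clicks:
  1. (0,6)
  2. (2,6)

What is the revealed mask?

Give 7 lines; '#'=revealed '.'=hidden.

Answer: .....##
.....##
......#
.......
.......
.......
.......

Derivation:
Click 1 (0,6) count=0: revealed 4 new [(0,5) (0,6) (1,5) (1,6)] -> total=4
Click 2 (2,6) count=2: revealed 1 new [(2,6)] -> total=5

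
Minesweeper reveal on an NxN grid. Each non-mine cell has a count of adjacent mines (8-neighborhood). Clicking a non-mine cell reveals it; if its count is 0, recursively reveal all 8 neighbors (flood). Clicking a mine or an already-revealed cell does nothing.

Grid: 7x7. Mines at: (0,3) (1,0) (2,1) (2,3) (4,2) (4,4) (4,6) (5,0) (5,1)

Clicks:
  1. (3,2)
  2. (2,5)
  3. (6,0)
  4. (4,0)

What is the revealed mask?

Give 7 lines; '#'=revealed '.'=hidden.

Answer: ....###
....###
....###
..#.###
#......
.......
#......

Derivation:
Click 1 (3,2) count=3: revealed 1 new [(3,2)] -> total=1
Click 2 (2,5) count=0: revealed 12 new [(0,4) (0,5) (0,6) (1,4) (1,5) (1,6) (2,4) (2,5) (2,6) (3,4) (3,5) (3,6)] -> total=13
Click 3 (6,0) count=2: revealed 1 new [(6,0)] -> total=14
Click 4 (4,0) count=2: revealed 1 new [(4,0)] -> total=15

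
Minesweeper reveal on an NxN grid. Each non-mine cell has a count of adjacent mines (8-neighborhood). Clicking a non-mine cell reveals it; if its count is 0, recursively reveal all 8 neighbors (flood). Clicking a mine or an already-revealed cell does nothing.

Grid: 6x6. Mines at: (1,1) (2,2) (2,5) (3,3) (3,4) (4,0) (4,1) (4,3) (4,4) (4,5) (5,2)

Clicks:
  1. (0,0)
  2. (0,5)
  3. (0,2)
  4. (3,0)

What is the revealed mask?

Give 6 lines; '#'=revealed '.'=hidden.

Click 1 (0,0) count=1: revealed 1 new [(0,0)] -> total=1
Click 2 (0,5) count=0: revealed 8 new [(0,2) (0,3) (0,4) (0,5) (1,2) (1,3) (1,4) (1,5)] -> total=9
Click 3 (0,2) count=1: revealed 0 new [(none)] -> total=9
Click 4 (3,0) count=2: revealed 1 new [(3,0)] -> total=10

Answer: #.####
..####
......
#.....
......
......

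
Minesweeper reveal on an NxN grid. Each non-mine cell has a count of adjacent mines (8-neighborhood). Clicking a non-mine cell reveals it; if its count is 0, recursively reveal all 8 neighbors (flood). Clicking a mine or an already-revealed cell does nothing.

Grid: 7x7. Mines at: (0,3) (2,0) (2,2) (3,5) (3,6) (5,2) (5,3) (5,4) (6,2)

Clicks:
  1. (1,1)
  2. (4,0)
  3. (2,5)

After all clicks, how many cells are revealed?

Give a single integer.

Click 1 (1,1) count=2: revealed 1 new [(1,1)] -> total=1
Click 2 (4,0) count=0: revealed 8 new [(3,0) (3,1) (4,0) (4,1) (5,0) (5,1) (6,0) (6,1)] -> total=9
Click 3 (2,5) count=2: revealed 1 new [(2,5)] -> total=10

Answer: 10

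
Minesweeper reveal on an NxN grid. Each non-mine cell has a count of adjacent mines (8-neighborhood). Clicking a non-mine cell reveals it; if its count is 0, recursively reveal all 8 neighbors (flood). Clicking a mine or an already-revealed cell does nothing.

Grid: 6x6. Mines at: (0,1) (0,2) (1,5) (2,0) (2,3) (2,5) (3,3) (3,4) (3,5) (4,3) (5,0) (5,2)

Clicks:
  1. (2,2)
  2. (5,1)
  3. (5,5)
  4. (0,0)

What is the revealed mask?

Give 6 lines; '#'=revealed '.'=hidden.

Answer: #.....
......
..#...
......
....##
.#..##

Derivation:
Click 1 (2,2) count=2: revealed 1 new [(2,2)] -> total=1
Click 2 (5,1) count=2: revealed 1 new [(5,1)] -> total=2
Click 3 (5,5) count=0: revealed 4 new [(4,4) (4,5) (5,4) (5,5)] -> total=6
Click 4 (0,0) count=1: revealed 1 new [(0,0)] -> total=7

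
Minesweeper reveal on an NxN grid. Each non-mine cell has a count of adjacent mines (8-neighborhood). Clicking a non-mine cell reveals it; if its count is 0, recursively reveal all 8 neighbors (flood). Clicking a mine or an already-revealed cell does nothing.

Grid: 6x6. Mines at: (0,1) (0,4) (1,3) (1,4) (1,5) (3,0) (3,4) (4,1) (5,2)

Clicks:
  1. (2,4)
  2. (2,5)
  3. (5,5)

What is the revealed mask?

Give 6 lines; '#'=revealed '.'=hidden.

Click 1 (2,4) count=4: revealed 1 new [(2,4)] -> total=1
Click 2 (2,5) count=3: revealed 1 new [(2,5)] -> total=2
Click 3 (5,5) count=0: revealed 6 new [(4,3) (4,4) (4,5) (5,3) (5,4) (5,5)] -> total=8

Answer: ......
......
....##
......
...###
...###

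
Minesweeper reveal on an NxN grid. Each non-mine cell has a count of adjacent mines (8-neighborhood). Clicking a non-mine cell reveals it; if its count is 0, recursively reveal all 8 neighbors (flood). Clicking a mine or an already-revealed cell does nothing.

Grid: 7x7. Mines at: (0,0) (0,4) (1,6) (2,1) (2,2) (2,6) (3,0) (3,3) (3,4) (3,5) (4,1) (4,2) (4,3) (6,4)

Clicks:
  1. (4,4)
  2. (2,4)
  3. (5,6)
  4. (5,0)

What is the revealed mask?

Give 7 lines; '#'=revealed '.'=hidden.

Click 1 (4,4) count=4: revealed 1 new [(4,4)] -> total=1
Click 2 (2,4) count=3: revealed 1 new [(2,4)] -> total=2
Click 3 (5,6) count=0: revealed 6 new [(4,5) (4,6) (5,5) (5,6) (6,5) (6,6)] -> total=8
Click 4 (5,0) count=1: revealed 1 new [(5,0)] -> total=9

Answer: .......
.......
....#..
.......
....###
#....##
.....##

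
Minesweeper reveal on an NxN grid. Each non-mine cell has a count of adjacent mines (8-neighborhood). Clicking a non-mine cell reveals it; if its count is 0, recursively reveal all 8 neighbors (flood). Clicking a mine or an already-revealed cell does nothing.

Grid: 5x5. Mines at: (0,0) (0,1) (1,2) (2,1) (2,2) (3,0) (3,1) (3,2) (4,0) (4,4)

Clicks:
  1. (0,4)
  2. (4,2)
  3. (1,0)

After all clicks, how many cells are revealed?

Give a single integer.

Click 1 (0,4) count=0: revealed 8 new [(0,3) (0,4) (1,3) (1,4) (2,3) (2,4) (3,3) (3,4)] -> total=8
Click 2 (4,2) count=2: revealed 1 new [(4,2)] -> total=9
Click 3 (1,0) count=3: revealed 1 new [(1,0)] -> total=10

Answer: 10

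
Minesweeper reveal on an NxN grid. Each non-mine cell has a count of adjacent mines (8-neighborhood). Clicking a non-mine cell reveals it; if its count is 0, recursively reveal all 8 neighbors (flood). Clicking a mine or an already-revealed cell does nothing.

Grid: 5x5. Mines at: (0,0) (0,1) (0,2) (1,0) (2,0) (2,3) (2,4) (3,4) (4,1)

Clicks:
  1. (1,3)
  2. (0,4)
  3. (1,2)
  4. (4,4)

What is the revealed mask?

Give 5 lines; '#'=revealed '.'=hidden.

Click 1 (1,3) count=3: revealed 1 new [(1,3)] -> total=1
Click 2 (0,4) count=0: revealed 3 new [(0,3) (0,4) (1,4)] -> total=4
Click 3 (1,2) count=3: revealed 1 new [(1,2)] -> total=5
Click 4 (4,4) count=1: revealed 1 new [(4,4)] -> total=6

Answer: ...##
..###
.....
.....
....#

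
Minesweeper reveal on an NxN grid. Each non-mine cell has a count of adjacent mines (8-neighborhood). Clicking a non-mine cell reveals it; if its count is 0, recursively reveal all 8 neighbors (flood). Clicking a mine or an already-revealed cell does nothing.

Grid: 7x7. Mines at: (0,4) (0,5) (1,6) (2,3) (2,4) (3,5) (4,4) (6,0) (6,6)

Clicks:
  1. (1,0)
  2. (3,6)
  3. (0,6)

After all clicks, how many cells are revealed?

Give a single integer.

Click 1 (1,0) count=0: revealed 30 new [(0,0) (0,1) (0,2) (0,3) (1,0) (1,1) (1,2) (1,3) (2,0) (2,1) (2,2) (3,0) (3,1) (3,2) (3,3) (4,0) (4,1) (4,2) (4,3) (5,0) (5,1) (5,2) (5,3) (5,4) (5,5) (6,1) (6,2) (6,3) (6,4) (6,5)] -> total=30
Click 2 (3,6) count=1: revealed 1 new [(3,6)] -> total=31
Click 3 (0,6) count=2: revealed 1 new [(0,6)] -> total=32

Answer: 32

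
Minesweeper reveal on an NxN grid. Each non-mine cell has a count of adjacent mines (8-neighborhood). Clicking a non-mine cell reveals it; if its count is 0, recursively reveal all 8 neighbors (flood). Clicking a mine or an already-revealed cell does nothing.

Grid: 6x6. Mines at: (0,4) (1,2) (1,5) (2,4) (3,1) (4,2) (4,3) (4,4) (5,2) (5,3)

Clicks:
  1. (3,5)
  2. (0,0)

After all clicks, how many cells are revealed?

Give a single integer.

Answer: 7

Derivation:
Click 1 (3,5) count=2: revealed 1 new [(3,5)] -> total=1
Click 2 (0,0) count=0: revealed 6 new [(0,0) (0,1) (1,0) (1,1) (2,0) (2,1)] -> total=7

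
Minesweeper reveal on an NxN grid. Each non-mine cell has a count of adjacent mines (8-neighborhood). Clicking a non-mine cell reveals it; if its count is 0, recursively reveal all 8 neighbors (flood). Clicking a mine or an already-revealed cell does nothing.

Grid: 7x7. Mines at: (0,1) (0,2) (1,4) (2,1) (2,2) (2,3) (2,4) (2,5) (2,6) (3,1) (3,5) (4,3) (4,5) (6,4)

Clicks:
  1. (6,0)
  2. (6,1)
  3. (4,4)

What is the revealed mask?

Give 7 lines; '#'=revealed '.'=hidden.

Click 1 (6,0) count=0: revealed 11 new [(4,0) (4,1) (4,2) (5,0) (5,1) (5,2) (5,3) (6,0) (6,1) (6,2) (6,3)] -> total=11
Click 2 (6,1) count=0: revealed 0 new [(none)] -> total=11
Click 3 (4,4) count=3: revealed 1 new [(4,4)] -> total=12

Answer: .......
.......
.......
.......
###.#..
####...
####...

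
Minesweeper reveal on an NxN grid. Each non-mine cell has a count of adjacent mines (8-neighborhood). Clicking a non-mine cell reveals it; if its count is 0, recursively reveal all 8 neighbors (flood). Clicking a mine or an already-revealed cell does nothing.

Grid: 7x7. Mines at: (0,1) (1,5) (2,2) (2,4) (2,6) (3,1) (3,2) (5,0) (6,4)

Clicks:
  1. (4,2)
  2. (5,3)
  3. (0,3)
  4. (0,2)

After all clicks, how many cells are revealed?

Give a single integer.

Answer: 8

Derivation:
Click 1 (4,2) count=2: revealed 1 new [(4,2)] -> total=1
Click 2 (5,3) count=1: revealed 1 new [(5,3)] -> total=2
Click 3 (0,3) count=0: revealed 6 new [(0,2) (0,3) (0,4) (1,2) (1,3) (1,4)] -> total=8
Click 4 (0,2) count=1: revealed 0 new [(none)] -> total=8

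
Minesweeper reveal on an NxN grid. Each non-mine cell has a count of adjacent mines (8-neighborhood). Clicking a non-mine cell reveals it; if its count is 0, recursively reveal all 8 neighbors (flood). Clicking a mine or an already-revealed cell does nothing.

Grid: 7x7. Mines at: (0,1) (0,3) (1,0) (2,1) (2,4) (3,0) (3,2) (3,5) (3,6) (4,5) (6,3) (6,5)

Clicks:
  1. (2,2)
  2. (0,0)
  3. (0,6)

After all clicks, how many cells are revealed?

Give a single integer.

Answer: 10

Derivation:
Click 1 (2,2) count=2: revealed 1 new [(2,2)] -> total=1
Click 2 (0,0) count=2: revealed 1 new [(0,0)] -> total=2
Click 3 (0,6) count=0: revealed 8 new [(0,4) (0,5) (0,6) (1,4) (1,5) (1,6) (2,5) (2,6)] -> total=10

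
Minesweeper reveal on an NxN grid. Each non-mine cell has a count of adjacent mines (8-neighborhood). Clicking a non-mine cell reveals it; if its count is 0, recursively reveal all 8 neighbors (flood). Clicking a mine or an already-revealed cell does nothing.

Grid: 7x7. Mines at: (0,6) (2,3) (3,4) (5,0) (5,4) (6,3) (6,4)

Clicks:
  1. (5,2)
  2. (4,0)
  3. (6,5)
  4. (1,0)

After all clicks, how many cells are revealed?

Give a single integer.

Answer: 27

Derivation:
Click 1 (5,2) count=1: revealed 1 new [(5,2)] -> total=1
Click 2 (4,0) count=1: revealed 1 new [(4,0)] -> total=2
Click 3 (6,5) count=2: revealed 1 new [(6,5)] -> total=3
Click 4 (1,0) count=0: revealed 24 new [(0,0) (0,1) (0,2) (0,3) (0,4) (0,5) (1,0) (1,1) (1,2) (1,3) (1,4) (1,5) (2,0) (2,1) (2,2) (3,0) (3,1) (3,2) (3,3) (4,1) (4,2) (4,3) (5,1) (5,3)] -> total=27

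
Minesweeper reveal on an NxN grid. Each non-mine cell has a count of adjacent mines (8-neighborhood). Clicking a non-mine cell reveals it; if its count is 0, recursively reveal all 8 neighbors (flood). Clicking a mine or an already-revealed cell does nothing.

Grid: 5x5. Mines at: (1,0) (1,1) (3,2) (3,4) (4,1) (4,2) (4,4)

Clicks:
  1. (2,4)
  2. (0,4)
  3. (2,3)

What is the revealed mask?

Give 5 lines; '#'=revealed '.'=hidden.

Answer: ..###
..###
..###
.....
.....

Derivation:
Click 1 (2,4) count=1: revealed 1 new [(2,4)] -> total=1
Click 2 (0,4) count=0: revealed 8 new [(0,2) (0,3) (0,4) (1,2) (1,3) (1,4) (2,2) (2,3)] -> total=9
Click 3 (2,3) count=2: revealed 0 new [(none)] -> total=9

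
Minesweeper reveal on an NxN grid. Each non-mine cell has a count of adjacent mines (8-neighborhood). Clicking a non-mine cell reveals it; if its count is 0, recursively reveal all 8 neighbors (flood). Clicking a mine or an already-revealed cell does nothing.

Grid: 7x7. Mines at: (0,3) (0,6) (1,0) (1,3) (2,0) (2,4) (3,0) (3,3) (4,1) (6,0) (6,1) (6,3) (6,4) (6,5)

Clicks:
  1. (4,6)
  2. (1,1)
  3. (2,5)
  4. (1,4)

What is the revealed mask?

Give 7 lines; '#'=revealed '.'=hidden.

Answer: .......
.#..###
.....##
....###
....###
....###
.......

Derivation:
Click 1 (4,6) count=0: revealed 13 new [(1,5) (1,6) (2,5) (2,6) (3,4) (3,5) (3,6) (4,4) (4,5) (4,6) (5,4) (5,5) (5,6)] -> total=13
Click 2 (1,1) count=2: revealed 1 new [(1,1)] -> total=14
Click 3 (2,5) count=1: revealed 0 new [(none)] -> total=14
Click 4 (1,4) count=3: revealed 1 new [(1,4)] -> total=15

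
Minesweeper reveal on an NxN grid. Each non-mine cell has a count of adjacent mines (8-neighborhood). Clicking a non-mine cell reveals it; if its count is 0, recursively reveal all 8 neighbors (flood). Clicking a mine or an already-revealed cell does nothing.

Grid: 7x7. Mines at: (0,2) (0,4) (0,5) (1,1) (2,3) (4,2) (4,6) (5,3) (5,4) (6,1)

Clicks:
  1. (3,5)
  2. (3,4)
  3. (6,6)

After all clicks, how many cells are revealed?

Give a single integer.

Click 1 (3,5) count=1: revealed 1 new [(3,5)] -> total=1
Click 2 (3,4) count=1: revealed 1 new [(3,4)] -> total=2
Click 3 (6,6) count=0: revealed 4 new [(5,5) (5,6) (6,5) (6,6)] -> total=6

Answer: 6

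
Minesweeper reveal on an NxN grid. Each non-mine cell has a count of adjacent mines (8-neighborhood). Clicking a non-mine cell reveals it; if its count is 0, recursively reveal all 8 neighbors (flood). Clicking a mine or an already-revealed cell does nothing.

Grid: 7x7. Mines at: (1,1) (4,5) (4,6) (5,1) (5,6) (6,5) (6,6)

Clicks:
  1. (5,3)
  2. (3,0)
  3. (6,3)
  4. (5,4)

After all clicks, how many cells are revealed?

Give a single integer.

Answer: 35

Derivation:
Click 1 (5,3) count=0: revealed 35 new [(0,2) (0,3) (0,4) (0,5) (0,6) (1,2) (1,3) (1,4) (1,5) (1,6) (2,0) (2,1) (2,2) (2,3) (2,4) (2,5) (2,6) (3,0) (3,1) (3,2) (3,3) (3,4) (3,5) (3,6) (4,0) (4,1) (4,2) (4,3) (4,4) (5,2) (5,3) (5,4) (6,2) (6,3) (6,4)] -> total=35
Click 2 (3,0) count=0: revealed 0 new [(none)] -> total=35
Click 3 (6,3) count=0: revealed 0 new [(none)] -> total=35
Click 4 (5,4) count=2: revealed 0 new [(none)] -> total=35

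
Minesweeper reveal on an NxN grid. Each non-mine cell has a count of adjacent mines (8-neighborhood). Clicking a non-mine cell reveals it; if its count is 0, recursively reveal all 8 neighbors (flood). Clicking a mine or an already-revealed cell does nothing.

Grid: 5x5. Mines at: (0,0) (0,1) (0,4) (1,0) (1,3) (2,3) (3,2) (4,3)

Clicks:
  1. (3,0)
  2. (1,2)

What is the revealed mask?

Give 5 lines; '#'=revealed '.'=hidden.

Click 1 (3,0) count=0: revealed 6 new [(2,0) (2,1) (3,0) (3,1) (4,0) (4,1)] -> total=6
Click 2 (1,2) count=3: revealed 1 new [(1,2)] -> total=7

Answer: .....
..#..
##...
##...
##...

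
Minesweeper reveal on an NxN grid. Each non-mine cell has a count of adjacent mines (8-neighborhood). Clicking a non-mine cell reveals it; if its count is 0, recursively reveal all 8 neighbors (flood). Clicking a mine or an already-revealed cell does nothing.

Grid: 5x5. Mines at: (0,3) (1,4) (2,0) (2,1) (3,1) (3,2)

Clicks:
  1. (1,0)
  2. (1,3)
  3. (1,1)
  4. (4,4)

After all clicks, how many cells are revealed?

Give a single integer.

Answer: 9

Derivation:
Click 1 (1,0) count=2: revealed 1 new [(1,0)] -> total=1
Click 2 (1,3) count=2: revealed 1 new [(1,3)] -> total=2
Click 3 (1,1) count=2: revealed 1 new [(1,1)] -> total=3
Click 4 (4,4) count=0: revealed 6 new [(2,3) (2,4) (3,3) (3,4) (4,3) (4,4)] -> total=9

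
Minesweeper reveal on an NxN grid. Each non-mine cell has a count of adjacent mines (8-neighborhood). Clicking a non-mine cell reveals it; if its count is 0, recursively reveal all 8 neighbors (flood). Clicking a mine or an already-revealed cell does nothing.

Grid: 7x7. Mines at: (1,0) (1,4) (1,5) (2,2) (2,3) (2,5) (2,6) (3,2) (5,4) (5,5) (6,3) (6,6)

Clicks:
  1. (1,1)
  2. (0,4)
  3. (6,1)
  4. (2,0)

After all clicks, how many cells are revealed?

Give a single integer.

Click 1 (1,1) count=2: revealed 1 new [(1,1)] -> total=1
Click 2 (0,4) count=2: revealed 1 new [(0,4)] -> total=2
Click 3 (6,1) count=0: revealed 13 new [(2,0) (2,1) (3,0) (3,1) (4,0) (4,1) (4,2) (5,0) (5,1) (5,2) (6,0) (6,1) (6,2)] -> total=15
Click 4 (2,0) count=1: revealed 0 new [(none)] -> total=15

Answer: 15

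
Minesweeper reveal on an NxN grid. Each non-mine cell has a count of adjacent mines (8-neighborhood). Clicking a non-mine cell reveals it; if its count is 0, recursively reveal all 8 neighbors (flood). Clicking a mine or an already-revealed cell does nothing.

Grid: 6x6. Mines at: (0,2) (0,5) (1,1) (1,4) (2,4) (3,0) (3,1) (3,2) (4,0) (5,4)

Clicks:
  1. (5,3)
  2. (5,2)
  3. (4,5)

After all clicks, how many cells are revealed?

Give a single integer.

Click 1 (5,3) count=1: revealed 1 new [(5,3)] -> total=1
Click 2 (5,2) count=0: revealed 5 new [(4,1) (4,2) (4,3) (5,1) (5,2)] -> total=6
Click 3 (4,5) count=1: revealed 1 new [(4,5)] -> total=7

Answer: 7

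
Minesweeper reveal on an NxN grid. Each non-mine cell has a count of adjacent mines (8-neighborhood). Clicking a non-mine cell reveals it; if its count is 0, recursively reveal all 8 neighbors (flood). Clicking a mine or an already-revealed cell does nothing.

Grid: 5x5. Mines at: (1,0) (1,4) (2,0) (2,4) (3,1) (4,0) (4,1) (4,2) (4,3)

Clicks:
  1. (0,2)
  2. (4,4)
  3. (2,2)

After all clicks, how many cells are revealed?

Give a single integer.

Answer: 10

Derivation:
Click 1 (0,2) count=0: revealed 9 new [(0,1) (0,2) (0,3) (1,1) (1,2) (1,3) (2,1) (2,2) (2,3)] -> total=9
Click 2 (4,4) count=1: revealed 1 new [(4,4)] -> total=10
Click 3 (2,2) count=1: revealed 0 new [(none)] -> total=10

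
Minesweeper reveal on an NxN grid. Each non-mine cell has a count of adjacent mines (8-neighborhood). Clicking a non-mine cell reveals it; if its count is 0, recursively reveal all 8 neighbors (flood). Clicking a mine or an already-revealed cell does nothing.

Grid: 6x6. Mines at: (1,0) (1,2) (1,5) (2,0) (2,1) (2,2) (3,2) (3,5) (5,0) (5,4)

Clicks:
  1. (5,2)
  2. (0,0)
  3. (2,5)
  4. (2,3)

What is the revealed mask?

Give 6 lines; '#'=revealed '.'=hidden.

Click 1 (5,2) count=0: revealed 6 new [(4,1) (4,2) (4,3) (5,1) (5,2) (5,3)] -> total=6
Click 2 (0,0) count=1: revealed 1 new [(0,0)] -> total=7
Click 3 (2,5) count=2: revealed 1 new [(2,5)] -> total=8
Click 4 (2,3) count=3: revealed 1 new [(2,3)] -> total=9

Answer: #.....
......
...#.#
......
.###..
.###..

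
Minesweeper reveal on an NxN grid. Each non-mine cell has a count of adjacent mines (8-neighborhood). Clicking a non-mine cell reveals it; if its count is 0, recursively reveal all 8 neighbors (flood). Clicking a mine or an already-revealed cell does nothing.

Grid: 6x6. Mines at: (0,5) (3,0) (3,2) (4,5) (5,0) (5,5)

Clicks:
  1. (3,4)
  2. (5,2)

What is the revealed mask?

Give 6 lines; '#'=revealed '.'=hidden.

Answer: ......
......
......
....#.
.####.
.####.

Derivation:
Click 1 (3,4) count=1: revealed 1 new [(3,4)] -> total=1
Click 2 (5,2) count=0: revealed 8 new [(4,1) (4,2) (4,3) (4,4) (5,1) (5,2) (5,3) (5,4)] -> total=9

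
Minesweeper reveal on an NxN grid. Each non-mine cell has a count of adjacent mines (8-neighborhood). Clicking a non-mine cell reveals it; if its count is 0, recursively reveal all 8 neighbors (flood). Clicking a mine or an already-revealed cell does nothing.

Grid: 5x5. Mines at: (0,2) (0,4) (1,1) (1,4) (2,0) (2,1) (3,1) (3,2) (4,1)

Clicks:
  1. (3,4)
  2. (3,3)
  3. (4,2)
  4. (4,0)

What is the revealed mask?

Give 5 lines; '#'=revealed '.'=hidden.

Click 1 (3,4) count=0: revealed 6 new [(2,3) (2,4) (3,3) (3,4) (4,3) (4,4)] -> total=6
Click 2 (3,3) count=1: revealed 0 new [(none)] -> total=6
Click 3 (4,2) count=3: revealed 1 new [(4,2)] -> total=7
Click 4 (4,0) count=2: revealed 1 new [(4,0)] -> total=8

Answer: .....
.....
...##
...##
#.###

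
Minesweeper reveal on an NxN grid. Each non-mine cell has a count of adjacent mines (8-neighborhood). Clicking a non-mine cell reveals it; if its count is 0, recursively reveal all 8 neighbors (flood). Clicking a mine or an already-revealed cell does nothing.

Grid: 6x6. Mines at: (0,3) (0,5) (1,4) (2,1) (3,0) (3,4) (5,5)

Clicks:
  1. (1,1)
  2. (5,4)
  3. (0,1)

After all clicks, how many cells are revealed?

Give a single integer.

Answer: 7

Derivation:
Click 1 (1,1) count=1: revealed 1 new [(1,1)] -> total=1
Click 2 (5,4) count=1: revealed 1 new [(5,4)] -> total=2
Click 3 (0,1) count=0: revealed 5 new [(0,0) (0,1) (0,2) (1,0) (1,2)] -> total=7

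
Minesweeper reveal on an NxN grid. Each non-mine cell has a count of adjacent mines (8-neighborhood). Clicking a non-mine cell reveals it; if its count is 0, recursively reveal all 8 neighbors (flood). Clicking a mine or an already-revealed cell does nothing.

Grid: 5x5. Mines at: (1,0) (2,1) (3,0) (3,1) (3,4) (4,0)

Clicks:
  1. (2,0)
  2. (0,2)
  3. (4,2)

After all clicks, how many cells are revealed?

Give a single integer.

Click 1 (2,0) count=4: revealed 1 new [(2,0)] -> total=1
Click 2 (0,2) count=0: revealed 11 new [(0,1) (0,2) (0,3) (0,4) (1,1) (1,2) (1,3) (1,4) (2,2) (2,3) (2,4)] -> total=12
Click 3 (4,2) count=1: revealed 1 new [(4,2)] -> total=13

Answer: 13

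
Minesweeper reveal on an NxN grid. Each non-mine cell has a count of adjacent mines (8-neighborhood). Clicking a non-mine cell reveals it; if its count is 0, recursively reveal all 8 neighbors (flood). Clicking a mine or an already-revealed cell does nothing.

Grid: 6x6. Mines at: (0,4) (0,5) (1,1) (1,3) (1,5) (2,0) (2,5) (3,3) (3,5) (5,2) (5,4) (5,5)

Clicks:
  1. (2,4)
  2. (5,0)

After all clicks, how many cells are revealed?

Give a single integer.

Click 1 (2,4) count=5: revealed 1 new [(2,4)] -> total=1
Click 2 (5,0) count=0: revealed 6 new [(3,0) (3,1) (4,0) (4,1) (5,0) (5,1)] -> total=7

Answer: 7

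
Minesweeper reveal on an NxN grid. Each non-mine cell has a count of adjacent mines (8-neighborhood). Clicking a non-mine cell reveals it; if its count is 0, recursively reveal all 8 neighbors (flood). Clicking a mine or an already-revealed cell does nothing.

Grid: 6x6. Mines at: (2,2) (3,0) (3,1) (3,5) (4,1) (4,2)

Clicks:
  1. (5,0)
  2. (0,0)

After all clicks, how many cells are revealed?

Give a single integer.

Click 1 (5,0) count=1: revealed 1 new [(5,0)] -> total=1
Click 2 (0,0) count=0: revealed 17 new [(0,0) (0,1) (0,2) (0,3) (0,4) (0,5) (1,0) (1,1) (1,2) (1,3) (1,4) (1,5) (2,0) (2,1) (2,3) (2,4) (2,5)] -> total=18

Answer: 18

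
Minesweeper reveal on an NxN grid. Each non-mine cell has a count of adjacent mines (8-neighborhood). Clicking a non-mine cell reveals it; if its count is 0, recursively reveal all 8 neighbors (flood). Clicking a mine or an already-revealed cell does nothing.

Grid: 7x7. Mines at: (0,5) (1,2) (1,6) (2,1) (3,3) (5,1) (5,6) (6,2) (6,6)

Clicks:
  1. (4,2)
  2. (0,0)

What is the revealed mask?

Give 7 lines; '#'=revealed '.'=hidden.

Answer: ##.....
##.....
.......
.......
..#....
.......
.......

Derivation:
Click 1 (4,2) count=2: revealed 1 new [(4,2)] -> total=1
Click 2 (0,0) count=0: revealed 4 new [(0,0) (0,1) (1,0) (1,1)] -> total=5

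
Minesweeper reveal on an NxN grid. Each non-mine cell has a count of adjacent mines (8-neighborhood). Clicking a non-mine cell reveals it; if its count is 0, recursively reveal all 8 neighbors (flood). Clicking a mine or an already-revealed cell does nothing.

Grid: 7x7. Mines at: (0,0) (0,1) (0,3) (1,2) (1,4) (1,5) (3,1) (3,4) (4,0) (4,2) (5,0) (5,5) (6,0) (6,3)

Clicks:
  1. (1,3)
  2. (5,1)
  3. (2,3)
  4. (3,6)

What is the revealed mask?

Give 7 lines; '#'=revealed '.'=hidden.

Answer: .......
...#...
...#.##
.....##
.....##
.#.....
.......

Derivation:
Click 1 (1,3) count=3: revealed 1 new [(1,3)] -> total=1
Click 2 (5,1) count=4: revealed 1 new [(5,1)] -> total=2
Click 3 (2,3) count=3: revealed 1 new [(2,3)] -> total=3
Click 4 (3,6) count=0: revealed 6 new [(2,5) (2,6) (3,5) (3,6) (4,5) (4,6)] -> total=9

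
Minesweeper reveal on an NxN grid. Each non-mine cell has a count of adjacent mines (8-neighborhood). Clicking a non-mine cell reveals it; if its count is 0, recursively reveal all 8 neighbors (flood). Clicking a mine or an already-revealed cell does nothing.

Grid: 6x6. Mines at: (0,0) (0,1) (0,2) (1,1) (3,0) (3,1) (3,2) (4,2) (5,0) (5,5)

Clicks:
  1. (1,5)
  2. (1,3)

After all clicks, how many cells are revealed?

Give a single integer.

Click 1 (1,5) count=0: revealed 15 new [(0,3) (0,4) (0,5) (1,3) (1,4) (1,5) (2,3) (2,4) (2,5) (3,3) (3,4) (3,5) (4,3) (4,4) (4,5)] -> total=15
Click 2 (1,3) count=1: revealed 0 new [(none)] -> total=15

Answer: 15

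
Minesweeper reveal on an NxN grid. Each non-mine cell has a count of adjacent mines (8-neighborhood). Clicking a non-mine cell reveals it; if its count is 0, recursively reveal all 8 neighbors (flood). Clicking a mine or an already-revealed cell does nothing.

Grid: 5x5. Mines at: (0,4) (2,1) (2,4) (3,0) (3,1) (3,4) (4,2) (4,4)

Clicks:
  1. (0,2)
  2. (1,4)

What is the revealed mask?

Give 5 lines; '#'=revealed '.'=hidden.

Answer: ####.
#####
.....
.....
.....

Derivation:
Click 1 (0,2) count=0: revealed 8 new [(0,0) (0,1) (0,2) (0,3) (1,0) (1,1) (1,2) (1,3)] -> total=8
Click 2 (1,4) count=2: revealed 1 new [(1,4)] -> total=9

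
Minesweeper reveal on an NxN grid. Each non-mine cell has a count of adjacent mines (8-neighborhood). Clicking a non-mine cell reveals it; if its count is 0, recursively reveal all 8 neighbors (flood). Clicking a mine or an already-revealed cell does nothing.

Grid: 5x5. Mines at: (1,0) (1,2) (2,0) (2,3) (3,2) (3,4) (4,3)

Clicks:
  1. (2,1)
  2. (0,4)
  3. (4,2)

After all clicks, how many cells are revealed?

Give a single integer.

Answer: 6

Derivation:
Click 1 (2,1) count=4: revealed 1 new [(2,1)] -> total=1
Click 2 (0,4) count=0: revealed 4 new [(0,3) (0,4) (1,3) (1,4)] -> total=5
Click 3 (4,2) count=2: revealed 1 new [(4,2)] -> total=6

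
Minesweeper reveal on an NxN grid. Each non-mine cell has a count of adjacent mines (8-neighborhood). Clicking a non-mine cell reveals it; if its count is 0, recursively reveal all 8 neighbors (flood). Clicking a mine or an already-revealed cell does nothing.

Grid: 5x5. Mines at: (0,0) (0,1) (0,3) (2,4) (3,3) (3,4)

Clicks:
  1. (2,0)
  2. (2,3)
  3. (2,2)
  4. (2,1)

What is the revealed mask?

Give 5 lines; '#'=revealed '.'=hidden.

Answer: .....
###..
####.
###..
###..

Derivation:
Click 1 (2,0) count=0: revealed 12 new [(1,0) (1,1) (1,2) (2,0) (2,1) (2,2) (3,0) (3,1) (3,2) (4,0) (4,1) (4,2)] -> total=12
Click 2 (2,3) count=3: revealed 1 new [(2,3)] -> total=13
Click 3 (2,2) count=1: revealed 0 new [(none)] -> total=13
Click 4 (2,1) count=0: revealed 0 new [(none)] -> total=13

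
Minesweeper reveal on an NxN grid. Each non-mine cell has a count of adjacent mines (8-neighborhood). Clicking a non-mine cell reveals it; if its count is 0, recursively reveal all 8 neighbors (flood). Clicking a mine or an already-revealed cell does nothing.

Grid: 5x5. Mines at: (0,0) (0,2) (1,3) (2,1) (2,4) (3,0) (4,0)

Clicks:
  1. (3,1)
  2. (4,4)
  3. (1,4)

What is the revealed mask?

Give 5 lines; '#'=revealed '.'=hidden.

Click 1 (3,1) count=3: revealed 1 new [(3,1)] -> total=1
Click 2 (4,4) count=0: revealed 7 new [(3,2) (3,3) (3,4) (4,1) (4,2) (4,3) (4,4)] -> total=8
Click 3 (1,4) count=2: revealed 1 new [(1,4)] -> total=9

Answer: .....
....#
.....
.####
.####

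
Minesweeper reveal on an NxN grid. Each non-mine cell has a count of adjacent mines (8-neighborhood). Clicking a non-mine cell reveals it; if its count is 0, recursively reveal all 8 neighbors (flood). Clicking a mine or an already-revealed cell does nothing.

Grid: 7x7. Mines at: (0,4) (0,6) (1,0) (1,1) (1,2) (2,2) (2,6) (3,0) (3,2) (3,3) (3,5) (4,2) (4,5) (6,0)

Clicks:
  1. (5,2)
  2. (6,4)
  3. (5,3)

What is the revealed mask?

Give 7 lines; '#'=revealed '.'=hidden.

Answer: .......
.......
.......
.......
.......
.######
.######

Derivation:
Click 1 (5,2) count=1: revealed 1 new [(5,2)] -> total=1
Click 2 (6,4) count=0: revealed 11 new [(5,1) (5,3) (5,4) (5,5) (5,6) (6,1) (6,2) (6,3) (6,4) (6,5) (6,6)] -> total=12
Click 3 (5,3) count=1: revealed 0 new [(none)] -> total=12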